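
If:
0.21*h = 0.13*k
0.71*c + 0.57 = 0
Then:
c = -0.80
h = 0.619047619047619*k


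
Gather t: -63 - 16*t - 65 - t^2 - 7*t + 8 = -t^2 - 23*t - 120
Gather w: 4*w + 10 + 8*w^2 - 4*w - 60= 8*w^2 - 50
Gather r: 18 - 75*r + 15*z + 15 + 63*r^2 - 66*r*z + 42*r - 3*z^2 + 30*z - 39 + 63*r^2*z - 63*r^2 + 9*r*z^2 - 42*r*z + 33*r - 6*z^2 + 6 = 63*r^2*z + r*(9*z^2 - 108*z) - 9*z^2 + 45*z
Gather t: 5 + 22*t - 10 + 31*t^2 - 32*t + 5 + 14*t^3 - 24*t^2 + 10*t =14*t^3 + 7*t^2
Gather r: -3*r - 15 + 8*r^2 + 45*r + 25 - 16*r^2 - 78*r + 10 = -8*r^2 - 36*r + 20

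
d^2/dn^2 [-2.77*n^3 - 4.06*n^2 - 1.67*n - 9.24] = -16.62*n - 8.12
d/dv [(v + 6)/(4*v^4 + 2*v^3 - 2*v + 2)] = (2*v^4 + v^3 - v - (v + 6)*(8*v^3 + 3*v^2 - 1) + 1)/(2*(2*v^4 + v^3 - v + 1)^2)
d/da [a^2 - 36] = 2*a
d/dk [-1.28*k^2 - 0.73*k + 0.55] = -2.56*k - 0.73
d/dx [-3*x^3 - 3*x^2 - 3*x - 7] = -9*x^2 - 6*x - 3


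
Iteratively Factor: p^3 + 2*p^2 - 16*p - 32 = (p + 4)*(p^2 - 2*p - 8) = (p + 2)*(p + 4)*(p - 4)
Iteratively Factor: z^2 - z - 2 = (z + 1)*(z - 2)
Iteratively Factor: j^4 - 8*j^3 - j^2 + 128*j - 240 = (j + 4)*(j^3 - 12*j^2 + 47*j - 60) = (j - 4)*(j + 4)*(j^2 - 8*j + 15) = (j - 4)*(j - 3)*(j + 4)*(j - 5)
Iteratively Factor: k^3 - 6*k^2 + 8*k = (k)*(k^2 - 6*k + 8) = k*(k - 2)*(k - 4)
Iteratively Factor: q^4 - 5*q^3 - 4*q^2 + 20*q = (q - 2)*(q^3 - 3*q^2 - 10*q) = (q - 2)*(q + 2)*(q^2 - 5*q) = (q - 5)*(q - 2)*(q + 2)*(q)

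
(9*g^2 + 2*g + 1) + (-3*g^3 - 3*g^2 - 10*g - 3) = -3*g^3 + 6*g^2 - 8*g - 2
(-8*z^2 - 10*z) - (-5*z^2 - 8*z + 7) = -3*z^2 - 2*z - 7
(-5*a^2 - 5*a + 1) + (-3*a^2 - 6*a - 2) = -8*a^2 - 11*a - 1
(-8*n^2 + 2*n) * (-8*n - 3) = 64*n^3 + 8*n^2 - 6*n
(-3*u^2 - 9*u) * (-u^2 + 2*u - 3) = 3*u^4 + 3*u^3 - 9*u^2 + 27*u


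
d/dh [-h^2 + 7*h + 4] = 7 - 2*h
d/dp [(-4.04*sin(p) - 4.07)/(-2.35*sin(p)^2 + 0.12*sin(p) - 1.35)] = (-9.494*sin(p)^2 - 19.129*sin(p) + 5.9424)*cos(p)/(5.5225*sin(p)^4 - 0.564*sin(p)^3 + 6.3594*sin(p)^2 - 0.324*sin(p) + 1.8225)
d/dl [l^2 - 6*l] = 2*l - 6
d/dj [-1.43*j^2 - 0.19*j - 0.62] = -2.86*j - 0.19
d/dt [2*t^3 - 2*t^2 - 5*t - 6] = 6*t^2 - 4*t - 5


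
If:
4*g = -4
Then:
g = -1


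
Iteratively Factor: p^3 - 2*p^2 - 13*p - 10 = (p + 1)*(p^2 - 3*p - 10) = (p + 1)*(p + 2)*(p - 5)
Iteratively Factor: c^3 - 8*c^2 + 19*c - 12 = (c - 3)*(c^2 - 5*c + 4) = (c - 4)*(c - 3)*(c - 1)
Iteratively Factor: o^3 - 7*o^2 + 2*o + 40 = (o - 4)*(o^2 - 3*o - 10) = (o - 5)*(o - 4)*(o + 2)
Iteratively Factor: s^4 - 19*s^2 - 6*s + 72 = (s + 3)*(s^3 - 3*s^2 - 10*s + 24) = (s - 4)*(s + 3)*(s^2 + s - 6) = (s - 4)*(s - 2)*(s + 3)*(s + 3)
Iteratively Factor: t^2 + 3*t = (t)*(t + 3)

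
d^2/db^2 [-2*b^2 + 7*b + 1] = -4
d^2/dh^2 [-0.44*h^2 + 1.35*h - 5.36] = -0.880000000000000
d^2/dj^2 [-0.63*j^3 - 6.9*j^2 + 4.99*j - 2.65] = -3.78*j - 13.8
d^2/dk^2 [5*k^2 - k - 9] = 10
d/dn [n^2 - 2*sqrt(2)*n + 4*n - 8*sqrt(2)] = 2*n - 2*sqrt(2) + 4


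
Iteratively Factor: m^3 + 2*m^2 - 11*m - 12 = (m + 1)*(m^2 + m - 12) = (m + 1)*(m + 4)*(m - 3)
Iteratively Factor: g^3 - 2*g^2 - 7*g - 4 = (g + 1)*(g^2 - 3*g - 4) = (g + 1)^2*(g - 4)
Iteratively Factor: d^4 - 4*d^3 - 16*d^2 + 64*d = (d - 4)*(d^3 - 16*d) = (d - 4)^2*(d^2 + 4*d) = d*(d - 4)^2*(d + 4)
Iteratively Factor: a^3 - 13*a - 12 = (a + 1)*(a^2 - a - 12) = (a + 1)*(a + 3)*(a - 4)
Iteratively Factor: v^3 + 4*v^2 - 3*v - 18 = (v + 3)*(v^2 + v - 6) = (v + 3)^2*(v - 2)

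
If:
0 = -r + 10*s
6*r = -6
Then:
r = -1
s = -1/10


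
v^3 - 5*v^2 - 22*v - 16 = (v - 8)*(v + 1)*(v + 2)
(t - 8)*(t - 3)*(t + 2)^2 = t^4 - 7*t^3 - 16*t^2 + 52*t + 96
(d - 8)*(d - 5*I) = d^2 - 8*d - 5*I*d + 40*I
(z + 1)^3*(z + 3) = z^4 + 6*z^3 + 12*z^2 + 10*z + 3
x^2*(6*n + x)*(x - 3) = 6*n*x^3 - 18*n*x^2 + x^4 - 3*x^3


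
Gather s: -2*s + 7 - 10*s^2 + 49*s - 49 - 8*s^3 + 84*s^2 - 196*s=-8*s^3 + 74*s^2 - 149*s - 42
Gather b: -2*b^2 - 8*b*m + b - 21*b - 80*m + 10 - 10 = -2*b^2 + b*(-8*m - 20) - 80*m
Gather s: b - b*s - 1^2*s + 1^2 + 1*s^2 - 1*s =b + s^2 + s*(-b - 2) + 1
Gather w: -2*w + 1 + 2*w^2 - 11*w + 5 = 2*w^2 - 13*w + 6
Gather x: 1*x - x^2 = -x^2 + x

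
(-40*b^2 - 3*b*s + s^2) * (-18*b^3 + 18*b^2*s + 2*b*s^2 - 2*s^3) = 720*b^5 - 666*b^4*s - 152*b^3*s^2 + 92*b^2*s^3 + 8*b*s^4 - 2*s^5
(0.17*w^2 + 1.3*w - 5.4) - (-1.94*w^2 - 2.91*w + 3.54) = 2.11*w^2 + 4.21*w - 8.94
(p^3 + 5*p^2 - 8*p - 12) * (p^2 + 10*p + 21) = p^5 + 15*p^4 + 63*p^3 + 13*p^2 - 288*p - 252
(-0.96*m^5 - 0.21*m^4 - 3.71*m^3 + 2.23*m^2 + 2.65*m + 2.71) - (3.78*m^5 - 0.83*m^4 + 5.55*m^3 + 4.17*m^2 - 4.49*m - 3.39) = -4.74*m^5 + 0.62*m^4 - 9.26*m^3 - 1.94*m^2 + 7.14*m + 6.1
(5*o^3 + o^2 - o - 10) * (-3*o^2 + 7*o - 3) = -15*o^5 + 32*o^4 - 5*o^3 + 20*o^2 - 67*o + 30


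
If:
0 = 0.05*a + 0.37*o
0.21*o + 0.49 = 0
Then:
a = 17.27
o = -2.33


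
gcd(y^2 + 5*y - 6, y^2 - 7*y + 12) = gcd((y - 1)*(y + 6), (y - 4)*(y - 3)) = 1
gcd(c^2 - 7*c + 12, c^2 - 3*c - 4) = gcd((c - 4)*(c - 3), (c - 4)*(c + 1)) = c - 4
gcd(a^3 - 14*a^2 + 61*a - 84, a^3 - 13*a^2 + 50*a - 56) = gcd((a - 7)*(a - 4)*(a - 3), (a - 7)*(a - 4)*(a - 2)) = a^2 - 11*a + 28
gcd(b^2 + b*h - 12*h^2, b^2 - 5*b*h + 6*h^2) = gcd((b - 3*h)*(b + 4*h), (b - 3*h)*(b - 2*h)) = b - 3*h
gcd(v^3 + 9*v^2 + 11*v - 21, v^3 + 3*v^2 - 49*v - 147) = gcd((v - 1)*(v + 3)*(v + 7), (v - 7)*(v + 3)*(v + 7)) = v^2 + 10*v + 21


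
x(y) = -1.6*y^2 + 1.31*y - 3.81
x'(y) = 1.31 - 3.2*y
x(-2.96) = -21.71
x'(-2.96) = 10.78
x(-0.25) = -4.24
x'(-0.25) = 2.11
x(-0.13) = -4.01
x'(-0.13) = 1.73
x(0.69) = -3.67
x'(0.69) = -0.90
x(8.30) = -103.16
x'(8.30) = -25.25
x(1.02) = -4.14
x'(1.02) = -1.95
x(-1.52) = -9.50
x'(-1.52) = 6.17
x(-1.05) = -6.95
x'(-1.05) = 4.67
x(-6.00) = -69.27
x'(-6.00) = 20.51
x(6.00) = -53.55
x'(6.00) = -17.89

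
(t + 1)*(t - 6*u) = t^2 - 6*t*u + t - 6*u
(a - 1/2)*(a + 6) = a^2 + 11*a/2 - 3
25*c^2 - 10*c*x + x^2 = (-5*c + x)^2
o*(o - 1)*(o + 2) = o^3 + o^2 - 2*o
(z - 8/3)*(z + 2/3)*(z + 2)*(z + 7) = z^4 + 7*z^3 - 52*z^2/9 - 44*z - 224/9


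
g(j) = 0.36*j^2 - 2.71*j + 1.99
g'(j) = 0.72*j - 2.71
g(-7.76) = 44.70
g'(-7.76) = -8.30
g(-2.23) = 9.82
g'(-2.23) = -4.32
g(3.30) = -3.03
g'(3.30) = -0.33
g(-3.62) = 16.52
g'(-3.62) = -5.32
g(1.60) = -1.42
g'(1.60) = -1.56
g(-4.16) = 19.49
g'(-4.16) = -5.71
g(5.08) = -2.49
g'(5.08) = 0.95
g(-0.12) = 2.32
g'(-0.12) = -2.80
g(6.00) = -1.31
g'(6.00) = 1.61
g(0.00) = 1.99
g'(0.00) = -2.71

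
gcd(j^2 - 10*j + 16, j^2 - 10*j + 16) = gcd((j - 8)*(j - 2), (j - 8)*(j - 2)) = j^2 - 10*j + 16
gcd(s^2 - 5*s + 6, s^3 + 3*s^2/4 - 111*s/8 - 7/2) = 1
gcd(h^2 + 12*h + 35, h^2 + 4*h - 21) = h + 7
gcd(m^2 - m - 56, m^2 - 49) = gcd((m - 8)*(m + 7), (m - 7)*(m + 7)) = m + 7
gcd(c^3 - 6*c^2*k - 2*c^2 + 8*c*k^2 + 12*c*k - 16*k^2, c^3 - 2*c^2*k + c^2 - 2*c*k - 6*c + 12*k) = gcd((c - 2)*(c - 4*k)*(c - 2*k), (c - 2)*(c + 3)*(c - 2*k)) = c^2 - 2*c*k - 2*c + 4*k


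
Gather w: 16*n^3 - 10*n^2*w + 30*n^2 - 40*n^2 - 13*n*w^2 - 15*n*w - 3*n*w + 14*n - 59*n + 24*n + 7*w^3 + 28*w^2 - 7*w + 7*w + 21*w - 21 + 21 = 16*n^3 - 10*n^2 - 21*n + 7*w^3 + w^2*(28 - 13*n) + w*(-10*n^2 - 18*n + 21)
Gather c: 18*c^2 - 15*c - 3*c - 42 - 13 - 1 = 18*c^2 - 18*c - 56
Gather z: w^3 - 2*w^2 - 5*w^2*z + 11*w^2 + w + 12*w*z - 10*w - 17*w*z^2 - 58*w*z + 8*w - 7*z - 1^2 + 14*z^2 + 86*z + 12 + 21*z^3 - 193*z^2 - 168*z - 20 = w^3 + 9*w^2 - w + 21*z^3 + z^2*(-17*w - 179) + z*(-5*w^2 - 46*w - 89) - 9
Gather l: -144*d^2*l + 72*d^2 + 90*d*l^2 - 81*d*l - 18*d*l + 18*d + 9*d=72*d^2 + 90*d*l^2 + 27*d + l*(-144*d^2 - 99*d)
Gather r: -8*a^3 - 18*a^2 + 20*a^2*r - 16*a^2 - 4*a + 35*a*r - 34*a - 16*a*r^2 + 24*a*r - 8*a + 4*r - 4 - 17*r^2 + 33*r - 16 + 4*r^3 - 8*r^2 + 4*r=-8*a^3 - 34*a^2 - 46*a + 4*r^3 + r^2*(-16*a - 25) + r*(20*a^2 + 59*a + 41) - 20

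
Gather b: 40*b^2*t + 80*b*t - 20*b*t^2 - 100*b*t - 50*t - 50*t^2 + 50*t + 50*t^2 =40*b^2*t + b*(-20*t^2 - 20*t)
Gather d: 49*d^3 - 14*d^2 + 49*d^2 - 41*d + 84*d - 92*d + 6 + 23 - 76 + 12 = 49*d^3 + 35*d^2 - 49*d - 35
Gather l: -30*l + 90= 90 - 30*l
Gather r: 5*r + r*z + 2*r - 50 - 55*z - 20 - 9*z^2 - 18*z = r*(z + 7) - 9*z^2 - 73*z - 70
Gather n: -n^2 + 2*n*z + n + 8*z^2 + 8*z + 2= -n^2 + n*(2*z + 1) + 8*z^2 + 8*z + 2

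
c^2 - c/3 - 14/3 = (c - 7/3)*(c + 2)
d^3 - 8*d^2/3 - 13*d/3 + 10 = (d - 3)*(d - 5/3)*(d + 2)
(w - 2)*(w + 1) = w^2 - w - 2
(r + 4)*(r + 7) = r^2 + 11*r + 28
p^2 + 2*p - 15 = (p - 3)*(p + 5)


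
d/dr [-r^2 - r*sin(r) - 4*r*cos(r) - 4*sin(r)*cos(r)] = 4*r*sin(r) - r*cos(r) - 2*r - sin(r) - 4*cos(r) - 4*cos(2*r)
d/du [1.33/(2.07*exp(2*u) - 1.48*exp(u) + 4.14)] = (1.9684 - 5.5062*exp(u))*exp(u)/(2.07*exp(2*u) - 1.48*exp(u) + 4.14)^2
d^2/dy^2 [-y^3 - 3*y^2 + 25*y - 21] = -6*y - 6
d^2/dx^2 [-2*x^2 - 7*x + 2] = -4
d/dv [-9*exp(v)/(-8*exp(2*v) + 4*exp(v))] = -9*exp(v)/(2*(2*exp(v) - 1)^2)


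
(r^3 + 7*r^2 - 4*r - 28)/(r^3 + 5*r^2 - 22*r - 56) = (r - 2)/(r - 4)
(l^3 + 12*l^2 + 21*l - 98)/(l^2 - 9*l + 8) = (l^3 + 12*l^2 + 21*l - 98)/(l^2 - 9*l + 8)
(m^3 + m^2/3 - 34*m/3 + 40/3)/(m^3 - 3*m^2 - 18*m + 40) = (m - 5/3)/(m - 5)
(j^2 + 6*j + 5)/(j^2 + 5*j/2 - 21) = 2*(j^2 + 6*j + 5)/(2*j^2 + 5*j - 42)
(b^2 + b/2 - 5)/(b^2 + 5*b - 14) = (b + 5/2)/(b + 7)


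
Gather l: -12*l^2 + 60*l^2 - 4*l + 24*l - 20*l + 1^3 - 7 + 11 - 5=48*l^2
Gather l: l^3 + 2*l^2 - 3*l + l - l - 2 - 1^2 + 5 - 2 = l^3 + 2*l^2 - 3*l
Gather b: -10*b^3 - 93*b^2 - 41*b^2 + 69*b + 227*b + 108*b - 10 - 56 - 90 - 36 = -10*b^3 - 134*b^2 + 404*b - 192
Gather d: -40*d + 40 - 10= 30 - 40*d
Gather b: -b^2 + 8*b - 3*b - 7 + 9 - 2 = -b^2 + 5*b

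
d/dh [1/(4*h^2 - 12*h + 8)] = (3 - 2*h)/(4*(h^2 - 3*h + 2)^2)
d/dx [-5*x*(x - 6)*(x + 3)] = -15*x^2 + 30*x + 90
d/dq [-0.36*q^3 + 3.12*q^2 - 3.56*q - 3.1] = -1.08*q^2 + 6.24*q - 3.56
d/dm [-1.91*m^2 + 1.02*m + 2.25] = 1.02 - 3.82*m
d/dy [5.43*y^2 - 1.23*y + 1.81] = 10.86*y - 1.23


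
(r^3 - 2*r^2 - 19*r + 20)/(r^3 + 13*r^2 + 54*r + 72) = (r^2 - 6*r + 5)/(r^2 + 9*r + 18)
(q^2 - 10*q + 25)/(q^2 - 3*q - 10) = (q - 5)/(q + 2)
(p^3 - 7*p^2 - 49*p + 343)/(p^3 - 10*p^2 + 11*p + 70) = (p^2 - 49)/(p^2 - 3*p - 10)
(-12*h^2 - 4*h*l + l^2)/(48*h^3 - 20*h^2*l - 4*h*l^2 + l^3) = (-2*h - l)/(8*h^2 - 2*h*l - l^2)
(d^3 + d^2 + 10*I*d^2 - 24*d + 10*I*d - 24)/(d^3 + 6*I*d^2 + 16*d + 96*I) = (d + 1)/(d - 4*I)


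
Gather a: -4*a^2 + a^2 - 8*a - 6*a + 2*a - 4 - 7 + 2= -3*a^2 - 12*a - 9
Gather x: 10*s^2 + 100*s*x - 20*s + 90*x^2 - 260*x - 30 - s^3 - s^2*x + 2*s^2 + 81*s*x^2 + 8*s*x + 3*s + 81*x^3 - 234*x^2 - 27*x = -s^3 + 12*s^2 - 17*s + 81*x^3 + x^2*(81*s - 144) + x*(-s^2 + 108*s - 287) - 30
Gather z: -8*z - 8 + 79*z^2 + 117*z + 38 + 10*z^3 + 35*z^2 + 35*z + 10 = 10*z^3 + 114*z^2 + 144*z + 40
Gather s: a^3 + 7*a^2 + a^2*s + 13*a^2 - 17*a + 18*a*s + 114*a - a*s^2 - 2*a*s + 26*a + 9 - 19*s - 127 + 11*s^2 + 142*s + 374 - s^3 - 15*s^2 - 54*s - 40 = a^3 + 20*a^2 + 123*a - s^3 + s^2*(-a - 4) + s*(a^2 + 16*a + 69) + 216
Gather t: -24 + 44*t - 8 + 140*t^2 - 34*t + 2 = 140*t^2 + 10*t - 30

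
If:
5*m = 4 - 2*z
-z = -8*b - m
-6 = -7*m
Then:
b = -1/8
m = 6/7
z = -1/7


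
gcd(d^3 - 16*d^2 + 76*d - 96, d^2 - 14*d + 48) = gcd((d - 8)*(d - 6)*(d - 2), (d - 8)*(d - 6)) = d^2 - 14*d + 48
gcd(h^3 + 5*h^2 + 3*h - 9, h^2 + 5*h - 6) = h - 1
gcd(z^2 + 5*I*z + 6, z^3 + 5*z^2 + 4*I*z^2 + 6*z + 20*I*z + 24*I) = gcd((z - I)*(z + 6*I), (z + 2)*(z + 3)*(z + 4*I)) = 1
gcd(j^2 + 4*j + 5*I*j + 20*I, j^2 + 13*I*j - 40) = j + 5*I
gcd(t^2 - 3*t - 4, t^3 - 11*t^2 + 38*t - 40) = t - 4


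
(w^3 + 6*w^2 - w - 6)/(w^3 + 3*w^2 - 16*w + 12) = (w + 1)/(w - 2)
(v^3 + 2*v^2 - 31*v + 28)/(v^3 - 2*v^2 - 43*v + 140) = (v - 1)/(v - 5)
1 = 1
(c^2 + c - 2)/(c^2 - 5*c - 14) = (c - 1)/(c - 7)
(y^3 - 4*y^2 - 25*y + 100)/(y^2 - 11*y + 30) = (y^2 + y - 20)/(y - 6)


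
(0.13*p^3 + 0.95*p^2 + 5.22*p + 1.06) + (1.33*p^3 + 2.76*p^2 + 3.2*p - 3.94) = 1.46*p^3 + 3.71*p^2 + 8.42*p - 2.88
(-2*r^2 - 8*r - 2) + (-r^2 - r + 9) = -3*r^2 - 9*r + 7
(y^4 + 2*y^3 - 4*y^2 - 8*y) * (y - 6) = y^5 - 4*y^4 - 16*y^3 + 16*y^2 + 48*y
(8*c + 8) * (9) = 72*c + 72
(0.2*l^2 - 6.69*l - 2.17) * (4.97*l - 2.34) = 0.994*l^3 - 33.7173*l^2 + 4.8697*l + 5.0778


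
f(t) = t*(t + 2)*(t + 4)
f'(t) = t*(t + 2) + t*(t + 4) + (t + 2)*(t + 4)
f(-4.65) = -8.01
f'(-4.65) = 17.07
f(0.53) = 6.07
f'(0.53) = 15.20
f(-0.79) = -3.07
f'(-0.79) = 0.39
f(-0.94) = -3.05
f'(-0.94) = -0.63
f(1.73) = 36.98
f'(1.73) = 37.74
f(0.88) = 12.37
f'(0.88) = 20.88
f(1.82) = 40.46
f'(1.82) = 39.78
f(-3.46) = 2.73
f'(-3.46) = 2.39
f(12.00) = 2688.00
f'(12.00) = 584.00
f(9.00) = 1287.00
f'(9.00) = 359.00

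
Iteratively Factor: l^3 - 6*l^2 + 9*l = (l)*(l^2 - 6*l + 9) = l*(l - 3)*(l - 3)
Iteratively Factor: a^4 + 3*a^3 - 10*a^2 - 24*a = (a - 3)*(a^3 + 6*a^2 + 8*a) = (a - 3)*(a + 4)*(a^2 + 2*a) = a*(a - 3)*(a + 4)*(a + 2)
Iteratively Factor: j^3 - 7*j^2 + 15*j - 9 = (j - 1)*(j^2 - 6*j + 9) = (j - 3)*(j - 1)*(j - 3)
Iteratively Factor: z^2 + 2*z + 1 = (z + 1)*(z + 1)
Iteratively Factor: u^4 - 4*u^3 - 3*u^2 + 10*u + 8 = (u - 2)*(u^3 - 2*u^2 - 7*u - 4) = (u - 2)*(u + 1)*(u^2 - 3*u - 4) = (u - 2)*(u + 1)^2*(u - 4)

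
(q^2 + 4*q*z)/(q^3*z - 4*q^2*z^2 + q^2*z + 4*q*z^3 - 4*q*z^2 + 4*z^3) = q*(q + 4*z)/(z*(q^3 - 4*q^2*z + q^2 + 4*q*z^2 - 4*q*z + 4*z^2))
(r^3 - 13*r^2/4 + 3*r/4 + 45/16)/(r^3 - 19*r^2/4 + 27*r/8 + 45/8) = (r - 3/2)/(r - 3)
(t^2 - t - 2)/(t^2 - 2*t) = (t + 1)/t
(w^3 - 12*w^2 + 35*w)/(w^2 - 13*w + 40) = w*(w - 7)/(w - 8)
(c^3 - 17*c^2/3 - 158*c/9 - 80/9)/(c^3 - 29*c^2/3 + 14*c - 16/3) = (9*c^2 + 21*c + 10)/(3*(3*c^2 - 5*c + 2))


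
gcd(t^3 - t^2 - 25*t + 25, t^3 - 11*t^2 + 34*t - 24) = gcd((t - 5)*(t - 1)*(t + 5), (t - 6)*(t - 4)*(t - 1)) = t - 1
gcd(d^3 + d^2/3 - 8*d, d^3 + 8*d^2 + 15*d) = d^2 + 3*d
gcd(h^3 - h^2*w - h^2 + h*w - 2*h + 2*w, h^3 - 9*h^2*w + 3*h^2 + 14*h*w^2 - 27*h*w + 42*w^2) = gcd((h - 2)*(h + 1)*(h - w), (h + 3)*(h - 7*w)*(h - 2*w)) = 1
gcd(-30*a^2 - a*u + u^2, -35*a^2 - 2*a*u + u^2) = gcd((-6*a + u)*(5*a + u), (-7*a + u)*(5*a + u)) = 5*a + u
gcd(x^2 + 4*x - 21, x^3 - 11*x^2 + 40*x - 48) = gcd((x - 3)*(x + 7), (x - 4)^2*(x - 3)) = x - 3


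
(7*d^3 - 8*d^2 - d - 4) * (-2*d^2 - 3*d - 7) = -14*d^5 - 5*d^4 - 23*d^3 + 67*d^2 + 19*d + 28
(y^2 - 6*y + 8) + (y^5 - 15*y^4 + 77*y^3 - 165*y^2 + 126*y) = y^5 - 15*y^4 + 77*y^3 - 164*y^2 + 120*y + 8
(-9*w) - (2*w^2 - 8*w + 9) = -2*w^2 - w - 9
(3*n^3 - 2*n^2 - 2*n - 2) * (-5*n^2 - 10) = -15*n^5 + 10*n^4 - 20*n^3 + 30*n^2 + 20*n + 20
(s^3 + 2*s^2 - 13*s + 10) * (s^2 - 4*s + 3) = s^5 - 2*s^4 - 18*s^3 + 68*s^2 - 79*s + 30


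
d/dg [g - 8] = 1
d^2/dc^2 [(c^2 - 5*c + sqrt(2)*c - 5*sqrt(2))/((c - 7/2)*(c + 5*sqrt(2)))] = 8*(-8*sqrt(2)*c^3 - 3*c^3 + 75*sqrt(2)*c^2 - 420*sqrt(2)*c - 90*c - 420 + 340*sqrt(2))/(8*c^6 - 84*c^5 + 120*sqrt(2)*c^5 - 1260*sqrt(2)*c^4 + 1494*c^4 - 12943*c^3 + 6410*sqrt(2)*c^3 - 26145*sqrt(2)*c^2 + 44100*c^2 - 51450*c + 73500*sqrt(2)*c - 85750*sqrt(2))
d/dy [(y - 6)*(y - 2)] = 2*y - 8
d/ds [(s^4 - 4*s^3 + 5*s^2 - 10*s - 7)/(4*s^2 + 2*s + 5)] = 2*(4*s^5 - 5*s^4 + 2*s^3 - 5*s^2 + 53*s - 18)/(16*s^4 + 16*s^3 + 44*s^2 + 20*s + 25)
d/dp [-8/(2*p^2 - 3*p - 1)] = 8*(4*p - 3)/(-2*p^2 + 3*p + 1)^2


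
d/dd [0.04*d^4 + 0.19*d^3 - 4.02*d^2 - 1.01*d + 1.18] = 0.16*d^3 + 0.57*d^2 - 8.04*d - 1.01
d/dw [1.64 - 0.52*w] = -0.520000000000000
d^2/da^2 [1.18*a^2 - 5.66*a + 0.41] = 2.36000000000000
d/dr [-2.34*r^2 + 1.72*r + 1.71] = 1.72 - 4.68*r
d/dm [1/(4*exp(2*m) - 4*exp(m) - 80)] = (1 - 2*exp(m))*exp(m)/(4*(-exp(2*m) + exp(m) + 20)^2)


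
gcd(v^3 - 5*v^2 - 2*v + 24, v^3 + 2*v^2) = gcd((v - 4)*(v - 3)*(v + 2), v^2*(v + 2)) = v + 2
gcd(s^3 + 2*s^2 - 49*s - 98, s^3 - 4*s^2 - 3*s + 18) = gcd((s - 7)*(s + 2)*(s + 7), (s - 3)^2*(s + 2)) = s + 2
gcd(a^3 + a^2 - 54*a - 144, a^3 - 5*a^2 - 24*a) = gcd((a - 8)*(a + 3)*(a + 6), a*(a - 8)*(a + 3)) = a^2 - 5*a - 24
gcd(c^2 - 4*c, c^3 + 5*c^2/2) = c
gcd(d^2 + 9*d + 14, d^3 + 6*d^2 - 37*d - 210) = d + 7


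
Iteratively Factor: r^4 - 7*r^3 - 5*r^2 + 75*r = (r)*(r^3 - 7*r^2 - 5*r + 75) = r*(r - 5)*(r^2 - 2*r - 15) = r*(r - 5)^2*(r + 3)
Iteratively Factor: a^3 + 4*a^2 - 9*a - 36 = (a + 3)*(a^2 + a - 12) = (a + 3)*(a + 4)*(a - 3)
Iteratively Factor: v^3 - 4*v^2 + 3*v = (v)*(v^2 - 4*v + 3) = v*(v - 1)*(v - 3)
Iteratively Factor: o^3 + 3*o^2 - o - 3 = (o + 3)*(o^2 - 1) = (o - 1)*(o + 3)*(o + 1)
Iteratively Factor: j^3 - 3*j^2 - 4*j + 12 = (j - 3)*(j^2 - 4) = (j - 3)*(j + 2)*(j - 2)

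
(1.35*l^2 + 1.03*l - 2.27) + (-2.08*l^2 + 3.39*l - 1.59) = -0.73*l^2 + 4.42*l - 3.86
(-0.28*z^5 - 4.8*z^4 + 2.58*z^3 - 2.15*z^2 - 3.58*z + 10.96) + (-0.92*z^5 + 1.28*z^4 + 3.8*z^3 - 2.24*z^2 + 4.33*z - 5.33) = -1.2*z^5 - 3.52*z^4 + 6.38*z^3 - 4.39*z^2 + 0.75*z + 5.63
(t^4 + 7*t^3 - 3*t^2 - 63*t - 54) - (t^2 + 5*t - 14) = t^4 + 7*t^3 - 4*t^2 - 68*t - 40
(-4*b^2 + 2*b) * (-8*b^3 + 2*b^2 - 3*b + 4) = 32*b^5 - 24*b^4 + 16*b^3 - 22*b^2 + 8*b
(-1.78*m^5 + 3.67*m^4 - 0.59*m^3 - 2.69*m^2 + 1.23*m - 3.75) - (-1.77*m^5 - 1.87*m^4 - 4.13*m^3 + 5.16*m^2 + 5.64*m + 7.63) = -0.01*m^5 + 5.54*m^4 + 3.54*m^3 - 7.85*m^2 - 4.41*m - 11.38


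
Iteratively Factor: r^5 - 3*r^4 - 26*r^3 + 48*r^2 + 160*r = (r - 4)*(r^4 + r^3 - 22*r^2 - 40*r) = (r - 4)*(r + 4)*(r^3 - 3*r^2 - 10*r) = (r - 5)*(r - 4)*(r + 4)*(r^2 + 2*r) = (r - 5)*(r - 4)*(r + 2)*(r + 4)*(r)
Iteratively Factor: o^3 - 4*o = (o - 2)*(o^2 + 2*o) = (o - 2)*(o + 2)*(o)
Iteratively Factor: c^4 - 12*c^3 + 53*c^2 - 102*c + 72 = (c - 3)*(c^3 - 9*c^2 + 26*c - 24) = (c - 4)*(c - 3)*(c^2 - 5*c + 6) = (c - 4)*(c - 3)*(c - 2)*(c - 3)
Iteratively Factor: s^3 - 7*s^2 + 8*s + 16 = (s - 4)*(s^2 - 3*s - 4) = (s - 4)^2*(s + 1)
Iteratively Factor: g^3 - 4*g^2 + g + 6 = (g - 3)*(g^2 - g - 2) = (g - 3)*(g + 1)*(g - 2)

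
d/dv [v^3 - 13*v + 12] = 3*v^2 - 13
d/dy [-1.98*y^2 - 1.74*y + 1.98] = -3.96*y - 1.74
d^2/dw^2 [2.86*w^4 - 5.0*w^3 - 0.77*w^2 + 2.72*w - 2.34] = 34.32*w^2 - 30.0*w - 1.54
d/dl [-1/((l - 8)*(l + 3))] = (2*l - 5)/((l - 8)^2*(l + 3)^2)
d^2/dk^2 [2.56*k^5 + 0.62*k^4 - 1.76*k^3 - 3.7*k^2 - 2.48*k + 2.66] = 51.2*k^3 + 7.44*k^2 - 10.56*k - 7.4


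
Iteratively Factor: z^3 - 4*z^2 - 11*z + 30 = (z - 5)*(z^2 + z - 6) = (z - 5)*(z + 3)*(z - 2)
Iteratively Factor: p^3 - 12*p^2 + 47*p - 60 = (p - 5)*(p^2 - 7*p + 12) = (p - 5)*(p - 3)*(p - 4)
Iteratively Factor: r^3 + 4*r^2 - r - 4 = (r - 1)*(r^2 + 5*r + 4) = (r - 1)*(r + 4)*(r + 1)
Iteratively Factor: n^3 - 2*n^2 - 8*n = (n)*(n^2 - 2*n - 8) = n*(n - 4)*(n + 2)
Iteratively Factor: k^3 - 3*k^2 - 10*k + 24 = (k + 3)*(k^2 - 6*k + 8) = (k - 2)*(k + 3)*(k - 4)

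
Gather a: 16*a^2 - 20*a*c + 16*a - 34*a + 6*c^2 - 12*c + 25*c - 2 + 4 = 16*a^2 + a*(-20*c - 18) + 6*c^2 + 13*c + 2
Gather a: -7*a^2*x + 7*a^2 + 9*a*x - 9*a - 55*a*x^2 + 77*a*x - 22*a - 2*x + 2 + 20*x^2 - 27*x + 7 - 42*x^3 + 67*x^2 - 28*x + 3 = a^2*(7 - 7*x) + a*(-55*x^2 + 86*x - 31) - 42*x^3 + 87*x^2 - 57*x + 12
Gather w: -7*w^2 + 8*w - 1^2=-7*w^2 + 8*w - 1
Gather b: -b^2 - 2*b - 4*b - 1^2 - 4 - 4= -b^2 - 6*b - 9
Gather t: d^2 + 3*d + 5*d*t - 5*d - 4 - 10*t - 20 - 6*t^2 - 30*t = d^2 - 2*d - 6*t^2 + t*(5*d - 40) - 24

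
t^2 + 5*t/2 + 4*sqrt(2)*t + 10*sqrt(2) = (t + 5/2)*(t + 4*sqrt(2))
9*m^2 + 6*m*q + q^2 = (3*m + q)^2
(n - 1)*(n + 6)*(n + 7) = n^3 + 12*n^2 + 29*n - 42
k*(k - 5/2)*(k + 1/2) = k^3 - 2*k^2 - 5*k/4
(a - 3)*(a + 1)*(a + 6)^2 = a^4 + 10*a^3 + 9*a^2 - 108*a - 108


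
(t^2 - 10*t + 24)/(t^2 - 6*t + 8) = (t - 6)/(t - 2)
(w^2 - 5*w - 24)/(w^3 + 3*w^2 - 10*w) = (w^2 - 5*w - 24)/(w*(w^2 + 3*w - 10))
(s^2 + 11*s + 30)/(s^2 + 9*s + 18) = (s + 5)/(s + 3)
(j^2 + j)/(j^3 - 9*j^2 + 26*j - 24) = j*(j + 1)/(j^3 - 9*j^2 + 26*j - 24)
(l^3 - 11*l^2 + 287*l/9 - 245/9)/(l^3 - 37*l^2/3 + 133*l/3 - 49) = (l - 5/3)/(l - 3)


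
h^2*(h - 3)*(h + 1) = h^4 - 2*h^3 - 3*h^2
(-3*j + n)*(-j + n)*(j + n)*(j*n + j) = 3*j^4*n + 3*j^4 - j^3*n^2 - j^3*n - 3*j^2*n^3 - 3*j^2*n^2 + j*n^4 + j*n^3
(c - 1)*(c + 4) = c^2 + 3*c - 4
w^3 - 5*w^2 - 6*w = w*(w - 6)*(w + 1)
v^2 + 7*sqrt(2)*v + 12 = (v + sqrt(2))*(v + 6*sqrt(2))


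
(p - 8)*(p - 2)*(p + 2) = p^3 - 8*p^2 - 4*p + 32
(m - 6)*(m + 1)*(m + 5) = m^3 - 31*m - 30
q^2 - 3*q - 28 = (q - 7)*(q + 4)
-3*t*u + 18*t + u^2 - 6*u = (-3*t + u)*(u - 6)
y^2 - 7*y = y*(y - 7)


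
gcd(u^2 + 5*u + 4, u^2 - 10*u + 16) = 1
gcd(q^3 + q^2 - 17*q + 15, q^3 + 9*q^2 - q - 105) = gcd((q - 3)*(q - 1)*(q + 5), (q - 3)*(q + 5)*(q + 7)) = q^2 + 2*q - 15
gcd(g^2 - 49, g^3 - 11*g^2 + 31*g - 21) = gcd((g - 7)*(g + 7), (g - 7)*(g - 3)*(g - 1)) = g - 7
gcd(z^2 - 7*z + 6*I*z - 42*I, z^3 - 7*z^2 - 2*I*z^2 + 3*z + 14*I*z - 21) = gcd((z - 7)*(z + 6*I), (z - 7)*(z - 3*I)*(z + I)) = z - 7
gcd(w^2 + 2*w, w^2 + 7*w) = w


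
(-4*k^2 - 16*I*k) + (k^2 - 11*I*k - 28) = -3*k^2 - 27*I*k - 28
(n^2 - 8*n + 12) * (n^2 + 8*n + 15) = n^4 - 37*n^2 - 24*n + 180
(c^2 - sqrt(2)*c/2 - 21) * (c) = c^3 - sqrt(2)*c^2/2 - 21*c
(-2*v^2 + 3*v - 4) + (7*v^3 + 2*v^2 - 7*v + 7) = 7*v^3 - 4*v + 3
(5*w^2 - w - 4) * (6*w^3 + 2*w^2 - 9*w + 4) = 30*w^5 + 4*w^4 - 71*w^3 + 21*w^2 + 32*w - 16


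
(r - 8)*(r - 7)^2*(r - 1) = r^4 - 23*r^3 + 183*r^2 - 553*r + 392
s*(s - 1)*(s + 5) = s^3 + 4*s^2 - 5*s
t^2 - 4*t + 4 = (t - 2)^2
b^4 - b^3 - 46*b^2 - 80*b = b*(b - 8)*(b + 2)*(b + 5)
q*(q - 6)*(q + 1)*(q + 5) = q^4 - 31*q^2 - 30*q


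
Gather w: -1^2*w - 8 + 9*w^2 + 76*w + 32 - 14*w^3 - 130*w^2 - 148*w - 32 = -14*w^3 - 121*w^2 - 73*w - 8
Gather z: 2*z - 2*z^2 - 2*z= -2*z^2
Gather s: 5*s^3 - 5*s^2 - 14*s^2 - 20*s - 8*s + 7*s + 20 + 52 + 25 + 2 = 5*s^3 - 19*s^2 - 21*s + 99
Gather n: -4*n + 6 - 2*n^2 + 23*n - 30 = -2*n^2 + 19*n - 24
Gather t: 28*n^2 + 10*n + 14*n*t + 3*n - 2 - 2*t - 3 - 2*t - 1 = 28*n^2 + 13*n + t*(14*n - 4) - 6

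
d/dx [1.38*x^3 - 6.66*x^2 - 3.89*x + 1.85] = 4.14*x^2 - 13.32*x - 3.89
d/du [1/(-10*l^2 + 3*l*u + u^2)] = (-3*l - 2*u)/(-10*l^2 + 3*l*u + u^2)^2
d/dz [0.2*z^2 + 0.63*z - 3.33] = 0.4*z + 0.63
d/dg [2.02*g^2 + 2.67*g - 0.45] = 4.04*g + 2.67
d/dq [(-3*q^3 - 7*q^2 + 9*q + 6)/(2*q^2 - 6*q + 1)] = (-6*q^4 + 36*q^3 + 15*q^2 - 38*q + 45)/(4*q^4 - 24*q^3 + 40*q^2 - 12*q + 1)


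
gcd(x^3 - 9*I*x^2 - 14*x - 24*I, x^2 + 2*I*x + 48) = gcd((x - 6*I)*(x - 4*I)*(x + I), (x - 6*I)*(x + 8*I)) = x - 6*I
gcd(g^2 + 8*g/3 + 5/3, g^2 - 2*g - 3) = g + 1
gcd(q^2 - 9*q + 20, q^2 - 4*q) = q - 4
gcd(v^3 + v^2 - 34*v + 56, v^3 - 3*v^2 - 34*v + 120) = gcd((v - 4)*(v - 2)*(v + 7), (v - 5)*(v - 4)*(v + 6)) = v - 4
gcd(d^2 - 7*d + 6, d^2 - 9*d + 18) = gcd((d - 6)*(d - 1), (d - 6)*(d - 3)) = d - 6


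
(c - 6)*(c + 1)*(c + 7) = c^3 + 2*c^2 - 41*c - 42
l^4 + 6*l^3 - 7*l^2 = l^2*(l - 1)*(l + 7)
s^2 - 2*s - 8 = (s - 4)*(s + 2)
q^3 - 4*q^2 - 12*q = q*(q - 6)*(q + 2)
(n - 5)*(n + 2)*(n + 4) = n^3 + n^2 - 22*n - 40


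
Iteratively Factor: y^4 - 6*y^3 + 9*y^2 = (y - 3)*(y^3 - 3*y^2) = (y - 3)^2*(y^2) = y*(y - 3)^2*(y)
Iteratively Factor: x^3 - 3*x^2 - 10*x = (x - 5)*(x^2 + 2*x) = (x - 5)*(x + 2)*(x)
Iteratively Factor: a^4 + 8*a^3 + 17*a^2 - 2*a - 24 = (a + 2)*(a^3 + 6*a^2 + 5*a - 12) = (a + 2)*(a + 3)*(a^2 + 3*a - 4) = (a + 2)*(a + 3)*(a + 4)*(a - 1)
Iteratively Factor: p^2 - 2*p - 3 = (p + 1)*(p - 3)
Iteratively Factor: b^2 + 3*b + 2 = (b + 2)*(b + 1)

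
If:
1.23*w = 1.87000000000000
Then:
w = 1.52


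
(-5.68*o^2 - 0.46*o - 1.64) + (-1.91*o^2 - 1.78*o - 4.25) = -7.59*o^2 - 2.24*o - 5.89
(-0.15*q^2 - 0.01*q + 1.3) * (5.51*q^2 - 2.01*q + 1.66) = -0.8265*q^4 + 0.2464*q^3 + 6.9341*q^2 - 2.6296*q + 2.158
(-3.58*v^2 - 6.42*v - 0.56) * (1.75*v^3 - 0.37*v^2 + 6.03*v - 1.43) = -6.265*v^5 - 9.9104*v^4 - 20.192*v^3 - 33.386*v^2 + 5.8038*v + 0.8008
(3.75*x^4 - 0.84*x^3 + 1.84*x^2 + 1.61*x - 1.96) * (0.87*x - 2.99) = 3.2625*x^5 - 11.9433*x^4 + 4.1124*x^3 - 4.1009*x^2 - 6.5191*x + 5.8604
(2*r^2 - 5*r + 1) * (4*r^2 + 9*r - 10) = 8*r^4 - 2*r^3 - 61*r^2 + 59*r - 10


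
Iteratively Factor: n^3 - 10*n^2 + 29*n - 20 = (n - 1)*(n^2 - 9*n + 20) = (n - 5)*(n - 1)*(n - 4)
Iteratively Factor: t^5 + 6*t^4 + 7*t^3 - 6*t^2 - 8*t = (t - 1)*(t^4 + 7*t^3 + 14*t^2 + 8*t) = (t - 1)*(t + 2)*(t^3 + 5*t^2 + 4*t) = (t - 1)*(t + 2)*(t + 4)*(t^2 + t) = (t - 1)*(t + 1)*(t + 2)*(t + 4)*(t)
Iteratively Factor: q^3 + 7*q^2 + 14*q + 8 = (q + 4)*(q^2 + 3*q + 2) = (q + 1)*(q + 4)*(q + 2)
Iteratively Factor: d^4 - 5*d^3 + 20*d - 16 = (d - 4)*(d^3 - d^2 - 4*d + 4) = (d - 4)*(d + 2)*(d^2 - 3*d + 2) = (d - 4)*(d - 1)*(d + 2)*(d - 2)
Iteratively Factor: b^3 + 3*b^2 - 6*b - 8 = (b - 2)*(b^2 + 5*b + 4) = (b - 2)*(b + 4)*(b + 1)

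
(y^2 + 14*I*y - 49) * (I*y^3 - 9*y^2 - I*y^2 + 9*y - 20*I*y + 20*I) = I*y^5 - 23*y^4 - I*y^4 + 23*y^3 - 195*I*y^3 + 721*y^2 + 195*I*y^2 - 721*y + 980*I*y - 980*I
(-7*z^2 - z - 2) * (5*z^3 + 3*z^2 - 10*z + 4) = -35*z^5 - 26*z^4 + 57*z^3 - 24*z^2 + 16*z - 8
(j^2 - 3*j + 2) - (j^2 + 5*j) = 2 - 8*j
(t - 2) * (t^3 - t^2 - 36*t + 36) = t^4 - 3*t^3 - 34*t^2 + 108*t - 72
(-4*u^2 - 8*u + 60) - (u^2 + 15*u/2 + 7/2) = -5*u^2 - 31*u/2 + 113/2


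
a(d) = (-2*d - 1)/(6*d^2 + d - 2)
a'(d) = (-12*d - 1)*(-2*d - 1)/(6*d^2 + d - 2)^2 - 2/(6*d^2 + d - 2)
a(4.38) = -0.08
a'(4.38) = 0.02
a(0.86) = -0.82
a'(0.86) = 2.23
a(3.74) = -0.10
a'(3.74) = 0.03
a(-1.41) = 0.21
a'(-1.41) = 0.16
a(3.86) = -0.10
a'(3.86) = 0.03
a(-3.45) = 0.09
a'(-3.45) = 0.02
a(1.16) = -0.46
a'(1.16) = 0.67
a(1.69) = -0.26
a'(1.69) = 0.21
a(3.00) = -0.13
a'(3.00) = 0.05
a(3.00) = -0.13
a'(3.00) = 0.05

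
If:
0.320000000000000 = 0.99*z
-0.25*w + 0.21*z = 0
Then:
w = 0.27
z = 0.32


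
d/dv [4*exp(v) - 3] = 4*exp(v)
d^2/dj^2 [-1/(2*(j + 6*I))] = -1/(j + 6*I)^3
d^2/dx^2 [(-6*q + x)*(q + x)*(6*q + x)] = 2*q + 6*x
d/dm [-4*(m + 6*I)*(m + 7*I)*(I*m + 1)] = -12*I*m^2 + 96*m + 116*I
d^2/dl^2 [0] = 0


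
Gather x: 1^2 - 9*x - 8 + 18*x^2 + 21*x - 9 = 18*x^2 + 12*x - 16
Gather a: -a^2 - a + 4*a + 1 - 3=-a^2 + 3*a - 2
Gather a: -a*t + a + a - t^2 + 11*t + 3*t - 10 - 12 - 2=a*(2 - t) - t^2 + 14*t - 24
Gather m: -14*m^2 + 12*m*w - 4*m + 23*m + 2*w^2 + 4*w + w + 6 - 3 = -14*m^2 + m*(12*w + 19) + 2*w^2 + 5*w + 3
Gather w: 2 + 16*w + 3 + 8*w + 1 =24*w + 6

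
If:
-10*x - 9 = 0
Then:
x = -9/10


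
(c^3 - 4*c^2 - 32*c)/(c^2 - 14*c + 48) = c*(c + 4)/(c - 6)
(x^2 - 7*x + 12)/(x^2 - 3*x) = (x - 4)/x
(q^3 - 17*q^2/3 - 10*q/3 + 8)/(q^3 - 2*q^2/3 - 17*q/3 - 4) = (q^2 - 7*q + 6)/(q^2 - 2*q - 3)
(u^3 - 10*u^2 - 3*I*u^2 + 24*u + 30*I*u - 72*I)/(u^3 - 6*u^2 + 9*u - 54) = (u - 4)/(u + 3*I)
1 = 1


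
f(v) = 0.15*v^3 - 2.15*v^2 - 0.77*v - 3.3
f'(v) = 0.45*v^2 - 4.3*v - 0.77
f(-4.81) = -66.03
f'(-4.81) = 30.32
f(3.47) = -25.59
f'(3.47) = -10.27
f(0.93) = -5.75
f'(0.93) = -4.38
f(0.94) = -5.80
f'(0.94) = -4.41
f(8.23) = -71.65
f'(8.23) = -5.68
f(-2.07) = -12.25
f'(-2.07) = 10.06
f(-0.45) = -3.40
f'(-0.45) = 1.26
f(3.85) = -29.57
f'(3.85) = -10.65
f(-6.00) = -108.48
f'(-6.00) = 41.23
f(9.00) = -75.03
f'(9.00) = -3.02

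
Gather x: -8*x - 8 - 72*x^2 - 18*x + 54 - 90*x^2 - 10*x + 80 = -162*x^2 - 36*x + 126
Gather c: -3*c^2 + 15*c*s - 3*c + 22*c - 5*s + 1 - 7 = -3*c^2 + c*(15*s + 19) - 5*s - 6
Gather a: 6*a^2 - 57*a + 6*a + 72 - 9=6*a^2 - 51*a + 63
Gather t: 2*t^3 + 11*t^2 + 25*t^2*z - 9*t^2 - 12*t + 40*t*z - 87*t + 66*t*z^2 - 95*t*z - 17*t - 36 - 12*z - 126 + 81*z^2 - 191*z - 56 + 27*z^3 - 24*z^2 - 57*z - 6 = 2*t^3 + t^2*(25*z + 2) + t*(66*z^2 - 55*z - 116) + 27*z^3 + 57*z^2 - 260*z - 224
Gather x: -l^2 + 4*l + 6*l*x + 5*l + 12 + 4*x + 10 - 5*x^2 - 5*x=-l^2 + 9*l - 5*x^2 + x*(6*l - 1) + 22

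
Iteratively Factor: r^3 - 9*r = (r)*(r^2 - 9) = r*(r - 3)*(r + 3)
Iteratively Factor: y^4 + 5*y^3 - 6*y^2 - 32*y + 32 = (y + 4)*(y^3 + y^2 - 10*y + 8) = (y + 4)^2*(y^2 - 3*y + 2) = (y - 1)*(y + 4)^2*(y - 2)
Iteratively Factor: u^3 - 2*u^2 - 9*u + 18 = (u - 2)*(u^2 - 9) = (u - 3)*(u - 2)*(u + 3)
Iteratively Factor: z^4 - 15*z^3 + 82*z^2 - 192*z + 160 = (z - 2)*(z^3 - 13*z^2 + 56*z - 80) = (z - 4)*(z - 2)*(z^2 - 9*z + 20) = (z - 5)*(z - 4)*(z - 2)*(z - 4)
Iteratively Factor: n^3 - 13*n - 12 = (n + 1)*(n^2 - n - 12) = (n - 4)*(n + 1)*(n + 3)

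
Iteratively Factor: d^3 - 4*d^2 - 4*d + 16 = (d - 2)*(d^2 - 2*d - 8) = (d - 4)*(d - 2)*(d + 2)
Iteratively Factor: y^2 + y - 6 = (y - 2)*(y + 3)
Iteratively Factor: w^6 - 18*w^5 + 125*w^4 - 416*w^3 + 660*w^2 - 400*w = (w - 5)*(w^5 - 13*w^4 + 60*w^3 - 116*w^2 + 80*w) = (w - 5)*(w - 2)*(w^4 - 11*w^3 + 38*w^2 - 40*w) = (w - 5)^2*(w - 2)*(w^3 - 6*w^2 + 8*w) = (w - 5)^2*(w - 2)^2*(w^2 - 4*w) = (w - 5)^2*(w - 4)*(w - 2)^2*(w)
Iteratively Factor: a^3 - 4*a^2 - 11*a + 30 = (a + 3)*(a^2 - 7*a + 10) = (a - 2)*(a + 3)*(a - 5)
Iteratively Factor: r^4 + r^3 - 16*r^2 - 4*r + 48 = (r + 2)*(r^3 - r^2 - 14*r + 24) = (r + 2)*(r + 4)*(r^2 - 5*r + 6) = (r - 3)*(r + 2)*(r + 4)*(r - 2)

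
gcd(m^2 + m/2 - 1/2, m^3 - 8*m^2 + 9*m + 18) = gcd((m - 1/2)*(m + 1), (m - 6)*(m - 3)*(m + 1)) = m + 1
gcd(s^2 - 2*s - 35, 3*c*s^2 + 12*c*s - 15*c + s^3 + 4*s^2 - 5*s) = s + 5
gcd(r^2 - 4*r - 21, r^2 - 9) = r + 3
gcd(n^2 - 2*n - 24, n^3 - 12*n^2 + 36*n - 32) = 1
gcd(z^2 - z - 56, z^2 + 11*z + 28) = z + 7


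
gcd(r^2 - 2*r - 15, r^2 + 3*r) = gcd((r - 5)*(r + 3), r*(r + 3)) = r + 3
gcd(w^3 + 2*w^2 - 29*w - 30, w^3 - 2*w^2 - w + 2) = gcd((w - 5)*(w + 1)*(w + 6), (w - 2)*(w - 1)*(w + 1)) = w + 1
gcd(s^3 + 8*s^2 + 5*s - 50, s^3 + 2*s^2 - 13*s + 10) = s^2 + 3*s - 10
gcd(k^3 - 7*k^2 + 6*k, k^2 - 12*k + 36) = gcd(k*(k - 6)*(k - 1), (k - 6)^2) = k - 6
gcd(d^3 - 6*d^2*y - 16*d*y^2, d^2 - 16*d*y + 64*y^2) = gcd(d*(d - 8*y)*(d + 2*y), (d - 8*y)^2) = -d + 8*y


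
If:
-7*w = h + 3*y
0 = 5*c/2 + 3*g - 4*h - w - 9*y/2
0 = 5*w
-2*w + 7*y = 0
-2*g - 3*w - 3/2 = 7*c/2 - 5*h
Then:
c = -9/11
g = 15/22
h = 0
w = 0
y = 0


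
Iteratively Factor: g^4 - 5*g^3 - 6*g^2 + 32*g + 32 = (g + 1)*(g^3 - 6*g^2 + 32) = (g - 4)*(g + 1)*(g^2 - 2*g - 8) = (g - 4)^2*(g + 1)*(g + 2)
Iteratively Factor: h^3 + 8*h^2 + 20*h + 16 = (h + 2)*(h^2 + 6*h + 8) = (h + 2)*(h + 4)*(h + 2)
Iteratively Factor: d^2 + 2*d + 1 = (d + 1)*(d + 1)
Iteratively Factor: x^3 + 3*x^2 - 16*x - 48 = (x + 3)*(x^2 - 16) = (x + 3)*(x + 4)*(x - 4)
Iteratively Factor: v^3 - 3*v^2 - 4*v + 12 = (v - 2)*(v^2 - v - 6) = (v - 2)*(v + 2)*(v - 3)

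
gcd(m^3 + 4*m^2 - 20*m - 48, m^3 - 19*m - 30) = m + 2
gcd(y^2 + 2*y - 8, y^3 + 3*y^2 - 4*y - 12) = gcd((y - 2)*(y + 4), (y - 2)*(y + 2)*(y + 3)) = y - 2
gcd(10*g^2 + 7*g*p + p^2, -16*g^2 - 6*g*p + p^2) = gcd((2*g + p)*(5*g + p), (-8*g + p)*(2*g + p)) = 2*g + p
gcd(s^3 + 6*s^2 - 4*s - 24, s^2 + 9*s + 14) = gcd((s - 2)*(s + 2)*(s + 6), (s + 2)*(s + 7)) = s + 2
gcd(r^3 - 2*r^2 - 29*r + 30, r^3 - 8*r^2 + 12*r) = r - 6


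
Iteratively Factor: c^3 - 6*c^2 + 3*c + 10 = (c + 1)*(c^2 - 7*c + 10) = (c - 5)*(c + 1)*(c - 2)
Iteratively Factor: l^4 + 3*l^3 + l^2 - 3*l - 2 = (l + 2)*(l^3 + l^2 - l - 1) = (l + 1)*(l + 2)*(l^2 - 1) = (l + 1)^2*(l + 2)*(l - 1)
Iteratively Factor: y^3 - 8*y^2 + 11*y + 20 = (y + 1)*(y^2 - 9*y + 20) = (y - 5)*(y + 1)*(y - 4)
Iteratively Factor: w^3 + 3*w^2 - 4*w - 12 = (w - 2)*(w^2 + 5*w + 6) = (w - 2)*(w + 3)*(w + 2)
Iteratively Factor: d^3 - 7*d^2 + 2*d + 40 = (d + 2)*(d^2 - 9*d + 20) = (d - 5)*(d + 2)*(d - 4)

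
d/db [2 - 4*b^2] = -8*b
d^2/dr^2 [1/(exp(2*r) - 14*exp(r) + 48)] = 2*((7 - 2*exp(r))*(exp(2*r) - 14*exp(r) + 48) + 4*(exp(r) - 7)^2*exp(r))*exp(r)/(exp(2*r) - 14*exp(r) + 48)^3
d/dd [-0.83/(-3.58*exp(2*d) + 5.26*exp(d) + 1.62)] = (4.3658 - 5.9428*exp(d))*exp(d)/(-3.58*exp(2*d) + 5.26*exp(d) + 1.62)^2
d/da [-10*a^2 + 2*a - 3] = 2 - 20*a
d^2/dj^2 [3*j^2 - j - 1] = 6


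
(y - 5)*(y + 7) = y^2 + 2*y - 35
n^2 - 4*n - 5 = (n - 5)*(n + 1)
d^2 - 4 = (d - 2)*(d + 2)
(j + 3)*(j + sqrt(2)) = j^2 + sqrt(2)*j + 3*j + 3*sqrt(2)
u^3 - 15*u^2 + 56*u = u*(u - 8)*(u - 7)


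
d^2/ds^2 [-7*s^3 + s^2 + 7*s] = 2 - 42*s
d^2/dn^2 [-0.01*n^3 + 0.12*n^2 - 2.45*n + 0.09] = 0.24 - 0.06*n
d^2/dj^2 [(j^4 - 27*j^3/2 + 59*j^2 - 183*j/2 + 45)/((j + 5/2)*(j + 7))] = 2*(8*j^6 + 228*j^5 + 2586*j^4 - 2433*j^3 - 62865*j^2 - 50535*j + 292435)/(8*j^6 + 228*j^5 + 2586*j^4 + 14839*j^3 + 45255*j^2 + 69825*j + 42875)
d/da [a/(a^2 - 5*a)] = -1/(a - 5)^2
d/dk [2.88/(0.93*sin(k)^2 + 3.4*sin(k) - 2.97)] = -(5.3568*sin(k) + 9.792)*cos(k)/(0.93*sin(k)^2 + 3.4*sin(k) - 2.97)^2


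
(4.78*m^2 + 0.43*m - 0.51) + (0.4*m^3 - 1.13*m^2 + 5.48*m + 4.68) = 0.4*m^3 + 3.65*m^2 + 5.91*m + 4.17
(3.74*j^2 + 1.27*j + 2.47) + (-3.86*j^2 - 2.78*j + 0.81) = -0.12*j^2 - 1.51*j + 3.28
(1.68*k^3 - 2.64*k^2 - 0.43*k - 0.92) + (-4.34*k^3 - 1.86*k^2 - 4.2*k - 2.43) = -2.66*k^3 - 4.5*k^2 - 4.63*k - 3.35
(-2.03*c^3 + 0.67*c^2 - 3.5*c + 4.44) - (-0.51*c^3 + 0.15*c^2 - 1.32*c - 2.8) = -1.52*c^3 + 0.52*c^2 - 2.18*c + 7.24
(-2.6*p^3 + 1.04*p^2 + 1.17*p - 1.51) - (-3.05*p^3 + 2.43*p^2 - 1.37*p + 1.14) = 0.45*p^3 - 1.39*p^2 + 2.54*p - 2.65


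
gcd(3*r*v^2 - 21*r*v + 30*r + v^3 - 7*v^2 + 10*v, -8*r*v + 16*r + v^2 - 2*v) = v - 2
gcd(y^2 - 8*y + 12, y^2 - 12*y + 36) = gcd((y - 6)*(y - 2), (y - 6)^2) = y - 6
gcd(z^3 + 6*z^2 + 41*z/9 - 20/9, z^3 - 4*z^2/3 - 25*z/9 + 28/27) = z^2 + z - 4/9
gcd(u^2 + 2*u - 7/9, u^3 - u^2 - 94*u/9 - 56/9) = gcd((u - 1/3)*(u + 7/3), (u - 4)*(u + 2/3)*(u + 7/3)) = u + 7/3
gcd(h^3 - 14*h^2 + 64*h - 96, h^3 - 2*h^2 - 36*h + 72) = h - 6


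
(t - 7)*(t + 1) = t^2 - 6*t - 7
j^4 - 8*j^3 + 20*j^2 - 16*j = j*(j - 4)*(j - 2)^2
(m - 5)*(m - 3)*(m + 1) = m^3 - 7*m^2 + 7*m + 15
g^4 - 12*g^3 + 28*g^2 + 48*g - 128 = (g - 8)*(g - 4)*(g - 2)*(g + 2)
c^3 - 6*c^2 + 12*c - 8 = (c - 2)^3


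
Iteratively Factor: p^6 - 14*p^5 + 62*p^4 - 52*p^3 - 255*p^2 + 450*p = (p - 5)*(p^5 - 9*p^4 + 17*p^3 + 33*p^2 - 90*p) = (p - 5)*(p - 3)*(p^4 - 6*p^3 - p^2 + 30*p) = (p - 5)^2*(p - 3)*(p^3 - p^2 - 6*p) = (p - 5)^2*(p - 3)*(p + 2)*(p^2 - 3*p) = (p - 5)^2*(p - 3)^2*(p + 2)*(p)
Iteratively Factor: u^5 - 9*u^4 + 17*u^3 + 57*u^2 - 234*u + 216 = (u - 3)*(u^4 - 6*u^3 - u^2 + 54*u - 72) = (u - 3)*(u - 2)*(u^3 - 4*u^2 - 9*u + 36) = (u - 3)^2*(u - 2)*(u^2 - u - 12) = (u - 4)*(u - 3)^2*(u - 2)*(u + 3)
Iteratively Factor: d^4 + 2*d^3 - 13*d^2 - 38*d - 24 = (d + 2)*(d^3 - 13*d - 12) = (d + 1)*(d + 2)*(d^2 - d - 12) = (d + 1)*(d + 2)*(d + 3)*(d - 4)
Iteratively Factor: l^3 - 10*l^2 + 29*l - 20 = (l - 1)*(l^2 - 9*l + 20) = (l - 5)*(l - 1)*(l - 4)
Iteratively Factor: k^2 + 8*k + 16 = (k + 4)*(k + 4)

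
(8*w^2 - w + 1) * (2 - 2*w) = -16*w^3 + 18*w^2 - 4*w + 2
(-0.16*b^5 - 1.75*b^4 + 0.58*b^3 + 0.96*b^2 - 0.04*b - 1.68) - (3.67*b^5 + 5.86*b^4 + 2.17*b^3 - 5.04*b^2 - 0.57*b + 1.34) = -3.83*b^5 - 7.61*b^4 - 1.59*b^3 + 6.0*b^2 + 0.53*b - 3.02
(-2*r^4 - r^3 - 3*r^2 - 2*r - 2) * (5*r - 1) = -10*r^5 - 3*r^4 - 14*r^3 - 7*r^2 - 8*r + 2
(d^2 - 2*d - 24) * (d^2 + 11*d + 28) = d^4 + 9*d^3 - 18*d^2 - 320*d - 672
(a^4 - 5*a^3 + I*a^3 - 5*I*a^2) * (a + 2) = a^5 - 3*a^4 + I*a^4 - 10*a^3 - 3*I*a^3 - 10*I*a^2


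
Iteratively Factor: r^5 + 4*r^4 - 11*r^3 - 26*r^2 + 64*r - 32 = (r + 4)*(r^4 - 11*r^2 + 18*r - 8) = (r - 1)*(r + 4)*(r^3 + r^2 - 10*r + 8) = (r - 1)^2*(r + 4)*(r^2 + 2*r - 8) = (r - 1)^2*(r + 4)^2*(r - 2)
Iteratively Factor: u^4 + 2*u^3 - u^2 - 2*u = (u - 1)*(u^3 + 3*u^2 + 2*u) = u*(u - 1)*(u^2 + 3*u + 2) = u*(u - 1)*(u + 1)*(u + 2)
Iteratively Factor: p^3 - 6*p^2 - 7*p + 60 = (p + 3)*(p^2 - 9*p + 20) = (p - 5)*(p + 3)*(p - 4)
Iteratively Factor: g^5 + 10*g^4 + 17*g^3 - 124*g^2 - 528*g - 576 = (g + 3)*(g^4 + 7*g^3 - 4*g^2 - 112*g - 192) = (g + 3)^2*(g^3 + 4*g^2 - 16*g - 64) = (g + 3)^2*(g + 4)*(g^2 - 16) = (g - 4)*(g + 3)^2*(g + 4)*(g + 4)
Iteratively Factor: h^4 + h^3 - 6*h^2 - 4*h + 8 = (h - 2)*(h^3 + 3*h^2 - 4) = (h - 2)*(h - 1)*(h^2 + 4*h + 4) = (h - 2)*(h - 1)*(h + 2)*(h + 2)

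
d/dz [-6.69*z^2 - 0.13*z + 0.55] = -13.38*z - 0.13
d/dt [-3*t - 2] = -3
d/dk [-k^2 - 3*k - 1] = -2*k - 3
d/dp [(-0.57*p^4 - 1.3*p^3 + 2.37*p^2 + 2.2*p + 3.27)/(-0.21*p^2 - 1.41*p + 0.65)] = (0.2394*p^5 + 2.6841*p^4 + 2.184*p^3 - 5.4147*p^2 + 4.4544*p + 6.0407)/(0.0441*p^4 + 0.5922*p^3 + 1.7151*p^2 - 1.833*p + 0.4225)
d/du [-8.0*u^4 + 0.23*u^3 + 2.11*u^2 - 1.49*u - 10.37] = -32.0*u^3 + 0.69*u^2 + 4.22*u - 1.49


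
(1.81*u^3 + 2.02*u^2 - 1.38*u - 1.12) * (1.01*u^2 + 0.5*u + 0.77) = 1.8281*u^5 + 2.9452*u^4 + 1.0099*u^3 - 0.2658*u^2 - 1.6226*u - 0.8624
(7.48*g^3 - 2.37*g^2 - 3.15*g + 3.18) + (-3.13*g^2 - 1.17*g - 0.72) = 7.48*g^3 - 5.5*g^2 - 4.32*g + 2.46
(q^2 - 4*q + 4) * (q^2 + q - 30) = q^4 - 3*q^3 - 30*q^2 + 124*q - 120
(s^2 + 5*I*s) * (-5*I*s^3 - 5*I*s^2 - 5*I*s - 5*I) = -5*I*s^5 + 25*s^4 - 5*I*s^4 + 25*s^3 - 5*I*s^3 + 25*s^2 - 5*I*s^2 + 25*s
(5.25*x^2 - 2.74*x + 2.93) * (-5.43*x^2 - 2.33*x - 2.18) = -28.5075*x^4 + 2.6457*x^3 - 20.9707*x^2 - 0.853699999999999*x - 6.3874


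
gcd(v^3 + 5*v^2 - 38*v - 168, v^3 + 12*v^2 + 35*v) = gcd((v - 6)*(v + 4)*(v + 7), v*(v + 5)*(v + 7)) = v + 7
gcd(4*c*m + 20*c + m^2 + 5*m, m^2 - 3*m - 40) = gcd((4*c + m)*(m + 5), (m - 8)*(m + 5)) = m + 5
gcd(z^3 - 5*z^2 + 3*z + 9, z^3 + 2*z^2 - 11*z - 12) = z^2 - 2*z - 3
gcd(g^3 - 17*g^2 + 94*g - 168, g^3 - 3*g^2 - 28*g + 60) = g - 6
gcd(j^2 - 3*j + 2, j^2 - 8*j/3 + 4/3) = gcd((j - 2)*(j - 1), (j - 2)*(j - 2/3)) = j - 2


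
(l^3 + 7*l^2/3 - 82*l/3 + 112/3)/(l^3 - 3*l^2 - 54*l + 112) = (l - 8/3)/(l - 8)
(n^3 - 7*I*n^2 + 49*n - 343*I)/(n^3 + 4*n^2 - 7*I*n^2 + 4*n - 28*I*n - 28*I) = (n^2 + 49)/(n^2 + 4*n + 4)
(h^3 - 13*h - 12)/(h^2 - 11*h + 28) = (h^2 + 4*h + 3)/(h - 7)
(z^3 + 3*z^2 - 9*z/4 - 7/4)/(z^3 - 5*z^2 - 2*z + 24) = (4*z^3 + 12*z^2 - 9*z - 7)/(4*(z^3 - 5*z^2 - 2*z + 24))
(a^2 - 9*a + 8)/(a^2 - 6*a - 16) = (a - 1)/(a + 2)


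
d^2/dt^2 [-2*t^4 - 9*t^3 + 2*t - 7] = 6*t*(-4*t - 9)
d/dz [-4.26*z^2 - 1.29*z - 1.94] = -8.52*z - 1.29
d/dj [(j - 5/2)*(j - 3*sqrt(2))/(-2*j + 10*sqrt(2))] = (-j^2 + 10*sqrt(2)*j - 30 - 5*sqrt(2))/(2*(j^2 - 10*sqrt(2)*j + 50))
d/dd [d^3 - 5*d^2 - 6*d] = 3*d^2 - 10*d - 6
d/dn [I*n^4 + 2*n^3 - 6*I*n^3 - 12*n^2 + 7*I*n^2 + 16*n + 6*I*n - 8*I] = 4*I*n^3 + n^2*(6 - 18*I) + n*(-24 + 14*I) + 16 + 6*I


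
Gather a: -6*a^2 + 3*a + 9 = -6*a^2 + 3*a + 9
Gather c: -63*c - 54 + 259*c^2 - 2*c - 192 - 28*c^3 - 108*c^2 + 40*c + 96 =-28*c^3 + 151*c^2 - 25*c - 150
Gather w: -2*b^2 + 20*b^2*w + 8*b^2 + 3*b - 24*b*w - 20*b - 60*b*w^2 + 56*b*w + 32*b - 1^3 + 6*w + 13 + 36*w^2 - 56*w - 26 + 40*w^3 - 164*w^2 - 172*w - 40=6*b^2 + 15*b + 40*w^3 + w^2*(-60*b - 128) + w*(20*b^2 + 32*b - 222) - 54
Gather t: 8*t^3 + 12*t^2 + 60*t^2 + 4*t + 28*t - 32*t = 8*t^3 + 72*t^2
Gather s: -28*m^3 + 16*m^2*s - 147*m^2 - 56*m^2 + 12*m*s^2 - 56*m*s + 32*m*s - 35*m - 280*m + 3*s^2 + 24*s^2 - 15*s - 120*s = -28*m^3 - 203*m^2 - 315*m + s^2*(12*m + 27) + s*(16*m^2 - 24*m - 135)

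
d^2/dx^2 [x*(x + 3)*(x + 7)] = 6*x + 20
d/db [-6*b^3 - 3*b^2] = 6*b*(-3*b - 1)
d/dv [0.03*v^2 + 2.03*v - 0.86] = 0.06*v + 2.03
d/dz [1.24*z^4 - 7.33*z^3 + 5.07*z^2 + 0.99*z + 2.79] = 4.96*z^3 - 21.99*z^2 + 10.14*z + 0.99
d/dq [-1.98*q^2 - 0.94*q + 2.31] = -3.96*q - 0.94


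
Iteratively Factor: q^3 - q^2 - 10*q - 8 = (q + 1)*(q^2 - 2*q - 8) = (q - 4)*(q + 1)*(q + 2)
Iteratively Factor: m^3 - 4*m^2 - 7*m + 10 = (m - 5)*(m^2 + m - 2) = (m - 5)*(m + 2)*(m - 1)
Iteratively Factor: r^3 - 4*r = (r - 2)*(r^2 + 2*r) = (r - 2)*(r + 2)*(r)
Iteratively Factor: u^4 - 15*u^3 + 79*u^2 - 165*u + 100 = (u - 4)*(u^3 - 11*u^2 + 35*u - 25) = (u - 5)*(u - 4)*(u^2 - 6*u + 5) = (u - 5)*(u - 4)*(u - 1)*(u - 5)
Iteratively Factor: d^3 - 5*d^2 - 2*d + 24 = (d + 2)*(d^2 - 7*d + 12) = (d - 4)*(d + 2)*(d - 3)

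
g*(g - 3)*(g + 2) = g^3 - g^2 - 6*g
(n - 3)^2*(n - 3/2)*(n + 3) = n^4 - 9*n^3/2 - 9*n^2/2 + 81*n/2 - 81/2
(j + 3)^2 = j^2 + 6*j + 9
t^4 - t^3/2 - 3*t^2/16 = t^2*(t - 3/4)*(t + 1/4)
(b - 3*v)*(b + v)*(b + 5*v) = b^3 + 3*b^2*v - 13*b*v^2 - 15*v^3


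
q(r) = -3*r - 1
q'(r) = -3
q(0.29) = -1.87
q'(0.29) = -3.00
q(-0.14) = -0.58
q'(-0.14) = -3.00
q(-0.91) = 1.73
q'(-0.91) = -3.00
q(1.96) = -6.88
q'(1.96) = -3.00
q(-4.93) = 13.79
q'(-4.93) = -3.00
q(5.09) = -16.27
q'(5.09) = -3.00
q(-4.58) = 12.74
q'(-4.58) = -3.00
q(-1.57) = 3.71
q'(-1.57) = -3.00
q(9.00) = -28.00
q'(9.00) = -3.00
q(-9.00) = 26.00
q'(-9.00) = -3.00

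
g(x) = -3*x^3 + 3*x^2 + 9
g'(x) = -9*x^2 + 6*x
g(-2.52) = 76.06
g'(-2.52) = -72.27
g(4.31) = -175.46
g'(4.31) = -141.32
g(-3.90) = 232.59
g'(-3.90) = -160.29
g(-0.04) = 9.00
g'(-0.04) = -0.25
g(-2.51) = 75.34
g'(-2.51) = -71.76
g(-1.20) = 18.50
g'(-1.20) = -20.16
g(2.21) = -8.73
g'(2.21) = -30.70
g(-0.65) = 11.09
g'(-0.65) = -7.70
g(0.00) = 9.00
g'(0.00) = 0.00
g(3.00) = -45.00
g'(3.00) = -63.00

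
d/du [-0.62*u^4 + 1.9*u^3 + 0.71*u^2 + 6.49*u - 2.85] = -2.48*u^3 + 5.7*u^2 + 1.42*u + 6.49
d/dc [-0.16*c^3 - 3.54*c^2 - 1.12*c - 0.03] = -0.48*c^2 - 7.08*c - 1.12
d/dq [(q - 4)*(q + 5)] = 2*q + 1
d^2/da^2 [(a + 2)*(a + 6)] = 2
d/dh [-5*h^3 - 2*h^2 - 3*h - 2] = -15*h^2 - 4*h - 3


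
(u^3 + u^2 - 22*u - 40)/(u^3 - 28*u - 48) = (u - 5)/(u - 6)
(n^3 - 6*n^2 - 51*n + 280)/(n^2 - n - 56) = n - 5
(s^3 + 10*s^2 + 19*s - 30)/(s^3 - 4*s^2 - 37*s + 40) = (s + 6)/(s - 8)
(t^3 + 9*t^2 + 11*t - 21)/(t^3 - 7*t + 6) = (t + 7)/(t - 2)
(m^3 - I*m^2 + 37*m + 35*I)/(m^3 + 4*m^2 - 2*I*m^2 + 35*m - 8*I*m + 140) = (m + I)/(m + 4)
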